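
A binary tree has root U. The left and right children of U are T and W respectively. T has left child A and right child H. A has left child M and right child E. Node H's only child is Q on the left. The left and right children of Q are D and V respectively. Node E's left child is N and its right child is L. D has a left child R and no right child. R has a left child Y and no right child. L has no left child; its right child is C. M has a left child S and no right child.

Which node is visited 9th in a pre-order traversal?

C

Pre-order visits the node, then its left subtree, then its right subtree.
Visit U.
At U: go left to T.
  Visit T.
  At T: go left to A.
    Visit A.
    At A: go left to M.
      Visit M.
      At M: go left to S.
        S is a leaf — visit S.
      At M: no right child.
    At A: go right to E.
      Visit E.
      At E: go left to N.
        N is a leaf — visit N.
      At E: go right to L.
        Visit L.
        At L: no left child.
        At L: go right to C.
          C is a leaf — visit C.
  At T: go right to H.
    Visit H.
    At H: go left to Q.
      Visit Q.
      At Q: go left to D.
        Visit D.
        At D: go left to R.
          Visit R.
          At R: go left to Y.
            Y is a leaf — visit Y.
          At R: no right child.
        At D: no right child.
      At Q: go right to V.
        V is a leaf — visit V.
    At H: no right child.
At U: go right to W.
  W is a leaf — visit W.
Full pre-order sequence: U, T, A, M, S, E, N, L, C, H, Q, D, R, Y, V, W.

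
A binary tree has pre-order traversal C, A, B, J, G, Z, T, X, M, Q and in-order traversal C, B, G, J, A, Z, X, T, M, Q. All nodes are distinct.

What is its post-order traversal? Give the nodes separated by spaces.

G J B X Q M T Z A C

The first element of pre-order is the root; it splits in-order into left and right subtrees.
Root C: left subtree has 0 nodes { }, right has 9 {B, G, J, A, Z, X, T, M, Q}.
  Root A: left subtree has 3 nodes {B, G, J}, right has 5 {Z, X, T, M, Q}.
    Root B: left subtree has 0 nodes { }, right has 2 {G, J}.
      Root J: left subtree has 1 node {G}, right has 0 { }.
    Root Z: left subtree has 0 nodes { }, right has 4 {X, T, M, Q}.
      Root T: left subtree has 1 node {X}, right has 2 {M, Q}.
        Root M: left subtree has 0 nodes { }, right has 1 {Q}.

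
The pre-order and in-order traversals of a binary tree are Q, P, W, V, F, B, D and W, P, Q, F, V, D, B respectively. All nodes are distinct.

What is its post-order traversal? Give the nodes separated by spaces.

The first element of pre-order is the root; it splits in-order into left and right subtrees.
Root Q: left subtree has 2 nodes {W, P}, right has 4 {F, V, D, B}.
  Root P: left subtree has 1 node {W}, right has 0 { }.
  Root V: left subtree has 1 node {F}, right has 2 {D, B}.
    Root B: left subtree has 1 node {D}, right has 0 { }.

W P F D B V Q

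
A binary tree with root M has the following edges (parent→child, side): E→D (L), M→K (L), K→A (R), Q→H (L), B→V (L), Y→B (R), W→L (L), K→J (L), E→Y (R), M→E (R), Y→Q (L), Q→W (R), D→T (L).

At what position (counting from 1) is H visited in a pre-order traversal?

10

Pre-order visits the node, then its left subtree, then its right subtree.
Visit M.
At M: go left to K.
  Visit K.
  At K: go left to J.
    J is a leaf — visit J.
  At K: go right to A.
    A is a leaf — visit A.
At M: go right to E.
  Visit E.
  At E: go left to D.
    Visit D.
    At D: go left to T.
      T is a leaf — visit T.
    At D: no right child.
  At E: go right to Y.
    Visit Y.
    At Y: go left to Q.
      Visit Q.
      At Q: go left to H.
        H is a leaf — visit H.
      At Q: go right to W.
        Visit W.
        At W: go left to L.
          L is a leaf — visit L.
        At W: no right child.
    At Y: go right to B.
      Visit B.
      At B: go left to V.
        V is a leaf — visit V.
      At B: no right child.
Full pre-order sequence: M, K, J, A, E, D, T, Y, Q, H, W, L, B, V.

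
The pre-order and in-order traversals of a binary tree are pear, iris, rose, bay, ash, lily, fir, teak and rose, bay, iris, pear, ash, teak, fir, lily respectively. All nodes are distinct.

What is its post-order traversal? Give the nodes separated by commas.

The first element of pre-order is the root; it splits in-order into left and right subtrees.
Root pear: left subtree has 3 nodes {rose, bay, iris}, right has 4 {ash, teak, fir, lily}.
  Root iris: left subtree has 2 nodes {rose, bay}, right has 0 { }.
    Root rose: left subtree has 0 nodes { }, right has 1 {bay}.
  Root ash: left subtree has 0 nodes { }, right has 3 {teak, fir, lily}.
    Root lily: left subtree has 2 nodes {teak, fir}, right has 0 { }.
      Root fir: left subtree has 1 node {teak}, right has 0 { }.

bay, rose, iris, teak, fir, lily, ash, pear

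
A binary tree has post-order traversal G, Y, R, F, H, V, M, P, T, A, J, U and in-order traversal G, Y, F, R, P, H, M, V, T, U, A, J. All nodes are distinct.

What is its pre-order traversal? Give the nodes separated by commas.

The last element of post-order is the root; it splits in-order into left and right subtrees.
Root U: left subtree has 9 nodes {G, Y, F, R, P, H, M, V, T}, right has 2 {A, J}.
  Root T: left subtree has 8 nodes {G, Y, F, R, P, H, M, V}, right has 0 { }.
    Root P: left subtree has 4 nodes {G, Y, F, R}, right has 3 {H, M, V}.
      Root F: left subtree has 2 nodes {G, Y}, right has 1 {R}.
        Root Y: left subtree has 1 node {G}, right has 0 { }.
      Root M: left subtree has 1 node {H}, right has 1 {V}.
  Root J: left subtree has 1 node {A}, right has 0 { }.

U, T, P, F, Y, G, R, M, H, V, J, A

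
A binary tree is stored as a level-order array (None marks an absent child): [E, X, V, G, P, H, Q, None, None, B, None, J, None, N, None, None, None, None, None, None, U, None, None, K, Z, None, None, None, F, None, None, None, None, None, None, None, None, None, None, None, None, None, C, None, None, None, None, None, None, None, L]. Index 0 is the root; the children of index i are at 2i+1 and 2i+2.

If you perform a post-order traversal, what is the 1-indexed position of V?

Post-order visits the left subtree, then the right subtree, then the node.
At E: go left to X.
  At X: go left to G.
    G is a leaf — visit G.
  At X: go right to P.
    At P: go left to B.
      At B: no left child.
      At B: go right to U.
        At U: no left child.
        At U: go right to C.
          C is a leaf — visit C.
        Visit U.
      Visit B.
    At P: no right child.
    Visit P.
  Visit X.
At E: go right to V.
  At V: go left to H.
    At H: go left to J.
      At J: go left to K.
        K is a leaf — visit K.
      At J: go right to Z.
        At Z: no left child.
        At Z: go right to L.
          L is a leaf — visit L.
        Visit Z.
      Visit J.
    At H: no right child.
    Visit H.
  At V: go right to Q.
    At Q: go left to N.
      At N: no left child.
      At N: go right to F.
        F is a leaf — visit F.
      Visit N.
    At Q: no right child.
    Visit Q.
  Visit V.
Visit E.
Full post-order sequence: G, C, U, B, P, X, K, L, Z, J, H, F, N, Q, V, E.

15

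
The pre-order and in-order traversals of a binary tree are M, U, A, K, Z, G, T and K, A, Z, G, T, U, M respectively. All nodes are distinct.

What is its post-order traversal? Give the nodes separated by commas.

K, T, G, Z, A, U, M

The first element of pre-order is the root; it splits in-order into left and right subtrees.
Root M: left subtree has 6 nodes {K, A, Z, G, T, U}, right has 0 { }.
  Root U: left subtree has 5 nodes {K, A, Z, G, T}, right has 0 { }.
    Root A: left subtree has 1 node {K}, right has 3 {Z, G, T}.
      Root Z: left subtree has 0 nodes { }, right has 2 {G, T}.
        Root G: left subtree has 0 nodes { }, right has 1 {T}.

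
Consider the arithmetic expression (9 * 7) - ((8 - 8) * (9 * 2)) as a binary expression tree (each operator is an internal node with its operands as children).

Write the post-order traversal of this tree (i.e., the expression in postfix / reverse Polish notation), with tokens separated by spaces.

Post-order on an expression tree gives postfix notation: for each operator, emit left operand, right operand, then the operator.

9 7 * 8 8 - 9 2 * * -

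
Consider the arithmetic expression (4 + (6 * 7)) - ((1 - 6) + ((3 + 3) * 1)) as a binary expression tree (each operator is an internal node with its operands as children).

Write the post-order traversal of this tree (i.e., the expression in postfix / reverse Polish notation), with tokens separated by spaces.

4 6 7 * + 1 6 - 3 3 + 1 * + -

Post-order on an expression tree gives postfix notation: for each operator, emit left operand, right operand, then the operator.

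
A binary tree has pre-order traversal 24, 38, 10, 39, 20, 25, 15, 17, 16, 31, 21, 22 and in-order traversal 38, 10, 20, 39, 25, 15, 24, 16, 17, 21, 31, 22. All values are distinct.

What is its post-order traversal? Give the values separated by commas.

20, 15, 25, 39, 10, 38, 16, 21, 22, 31, 17, 24

The first element of pre-order is the root; it splits in-order into left and right subtrees.
Root 24: left subtree has 6 nodes {38, 10, 20, 39, 25, 15}, right has 5 {16, 17, 21, 31, 22}.
  Root 38: left subtree has 0 nodes { }, right has 5 {10, 20, 39, 25, 15}.
    Root 10: left subtree has 0 nodes { }, right has 4 {20, 39, 25, 15}.
      Root 39: left subtree has 1 node {20}, right has 2 {25, 15}.
        Root 25: left subtree has 0 nodes { }, right has 1 {15}.
  Root 17: left subtree has 1 node {16}, right has 3 {21, 31, 22}.
    Root 31: left subtree has 1 node {21}, right has 1 {22}.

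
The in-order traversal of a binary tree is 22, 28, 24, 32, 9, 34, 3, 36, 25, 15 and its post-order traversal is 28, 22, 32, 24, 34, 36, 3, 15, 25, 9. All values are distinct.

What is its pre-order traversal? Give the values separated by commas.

The last element of post-order is the root; it splits in-order into left and right subtrees.
Root 9: left subtree has 4 nodes {22, 28, 24, 32}, right has 5 {34, 3, 36, 25, 15}.
  Root 24: left subtree has 2 nodes {22, 28}, right has 1 {32}.
    Root 22: left subtree has 0 nodes { }, right has 1 {28}.
  Root 25: left subtree has 3 nodes {34, 3, 36}, right has 1 {15}.
    Root 3: left subtree has 1 node {34}, right has 1 {36}.

9, 24, 22, 28, 32, 25, 3, 34, 36, 15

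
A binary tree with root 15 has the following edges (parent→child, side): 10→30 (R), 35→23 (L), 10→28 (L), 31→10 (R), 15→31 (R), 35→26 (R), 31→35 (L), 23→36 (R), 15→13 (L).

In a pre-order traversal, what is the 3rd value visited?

31

Pre-order visits the node, then its left subtree, then its right subtree.
Visit 15.
At 15: go left to 13.
  13 is a leaf — visit 13.
At 15: go right to 31.
  Visit 31.
  At 31: go left to 35.
    Visit 35.
    At 35: go left to 23.
      Visit 23.
      At 23: no left child.
      At 23: go right to 36.
        36 is a leaf — visit 36.
    At 35: go right to 26.
      26 is a leaf — visit 26.
  At 31: go right to 10.
    Visit 10.
    At 10: go left to 28.
      28 is a leaf — visit 28.
    At 10: go right to 30.
      30 is a leaf — visit 30.
Full pre-order sequence: 15, 13, 31, 35, 23, 36, 26, 10, 28, 30.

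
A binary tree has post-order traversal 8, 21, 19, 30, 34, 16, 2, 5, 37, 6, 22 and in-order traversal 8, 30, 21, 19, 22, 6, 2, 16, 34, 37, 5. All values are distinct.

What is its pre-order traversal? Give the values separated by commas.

The last element of post-order is the root; it splits in-order into left and right subtrees.
Root 22: left subtree has 4 nodes {8, 30, 21, 19}, right has 6 {6, 2, 16, 34, 37, 5}.
  Root 30: left subtree has 1 node {8}, right has 2 {21, 19}.
    Root 19: left subtree has 1 node {21}, right has 0 { }.
  Root 6: left subtree has 0 nodes { }, right has 5 {2, 16, 34, 37, 5}.
    Root 37: left subtree has 3 nodes {2, 16, 34}, right has 1 {5}.
      Root 2: left subtree has 0 nodes { }, right has 2 {16, 34}.
        Root 16: left subtree has 0 nodes { }, right has 1 {34}.

22, 30, 8, 19, 21, 6, 37, 2, 16, 34, 5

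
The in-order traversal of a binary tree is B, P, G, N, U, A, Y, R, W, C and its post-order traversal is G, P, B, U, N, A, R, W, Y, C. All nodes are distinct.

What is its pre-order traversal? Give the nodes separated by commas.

C, Y, A, N, B, P, G, U, W, R

The last element of post-order is the root; it splits in-order into left and right subtrees.
Root C: left subtree has 9 nodes {B, P, G, N, U, A, Y, R, W}, right has 0 { }.
  Root Y: left subtree has 6 nodes {B, P, G, N, U, A}, right has 2 {R, W}.
    Root A: left subtree has 5 nodes {B, P, G, N, U}, right has 0 { }.
      Root N: left subtree has 3 nodes {B, P, G}, right has 1 {U}.
        Root B: left subtree has 0 nodes { }, right has 2 {P, G}.
          Root P: left subtree has 0 nodes { }, right has 1 {G}.
    Root W: left subtree has 1 node {R}, right has 0 { }.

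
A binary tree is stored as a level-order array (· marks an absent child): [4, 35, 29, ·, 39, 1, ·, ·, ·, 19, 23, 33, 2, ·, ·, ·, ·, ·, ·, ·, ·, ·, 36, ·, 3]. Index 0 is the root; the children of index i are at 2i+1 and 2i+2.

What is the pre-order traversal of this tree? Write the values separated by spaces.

4 35 39 19 23 36 29 1 33 3 2

Pre-order visits the node, then its left subtree, then its right subtree.
Visit 4.
At 4: go left to 35.
  Visit 35.
  At 35: no left child.
  At 35: go right to 39.
    Visit 39.
    At 39: go left to 19.
      19 is a leaf — visit 19.
    At 39: go right to 23.
      Visit 23.
      At 23: no left child.
      At 23: go right to 36.
        36 is a leaf — visit 36.
At 4: go right to 29.
  Visit 29.
  At 29: go left to 1.
    Visit 1.
    At 1: go left to 33.
      Visit 33.
      At 33: no left child.
      At 33: go right to 3.
        3 is a leaf — visit 3.
    At 1: go right to 2.
      2 is a leaf — visit 2.
  At 29: no right child.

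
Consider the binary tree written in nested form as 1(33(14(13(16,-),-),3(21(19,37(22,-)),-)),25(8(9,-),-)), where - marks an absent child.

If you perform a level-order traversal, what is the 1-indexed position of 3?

5

Level-order visits nodes level by level from the root, left to right within each level.
Level 0: 1
Level 1: 33, 25
Level 2: 14, 3, 8
Level 3: 13, 21, 9
Level 4: 16, 19, 37
Level 5: 22
Full level-order sequence: 1, 33, 25, 14, 3, 8, 13, 21, 9, 16, 19, 37, 22.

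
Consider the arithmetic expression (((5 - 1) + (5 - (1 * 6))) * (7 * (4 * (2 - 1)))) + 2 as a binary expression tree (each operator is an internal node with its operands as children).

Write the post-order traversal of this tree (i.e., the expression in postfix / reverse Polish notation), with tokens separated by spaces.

Post-order on an expression tree gives postfix notation: for each operator, emit left operand, right operand, then the operator.

5 1 - 5 1 6 * - + 7 4 2 1 - * * * 2 +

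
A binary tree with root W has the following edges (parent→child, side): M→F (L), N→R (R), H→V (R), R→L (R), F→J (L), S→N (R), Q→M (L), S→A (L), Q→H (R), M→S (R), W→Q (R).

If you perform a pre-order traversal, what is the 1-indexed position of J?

5

Pre-order visits the node, then its left subtree, then its right subtree.
Visit W.
At W: no left child.
At W: go right to Q.
  Visit Q.
  At Q: go left to M.
    Visit M.
    At M: go left to F.
      Visit F.
      At F: go left to J.
        J is a leaf — visit J.
      At F: no right child.
    At M: go right to S.
      Visit S.
      At S: go left to A.
        A is a leaf — visit A.
      At S: go right to N.
        Visit N.
        At N: no left child.
        At N: go right to R.
          Visit R.
          At R: no left child.
          At R: go right to L.
            L is a leaf — visit L.
  At Q: go right to H.
    Visit H.
    At H: no left child.
    At H: go right to V.
      V is a leaf — visit V.
Full pre-order sequence: W, Q, M, F, J, S, A, N, R, L, H, V.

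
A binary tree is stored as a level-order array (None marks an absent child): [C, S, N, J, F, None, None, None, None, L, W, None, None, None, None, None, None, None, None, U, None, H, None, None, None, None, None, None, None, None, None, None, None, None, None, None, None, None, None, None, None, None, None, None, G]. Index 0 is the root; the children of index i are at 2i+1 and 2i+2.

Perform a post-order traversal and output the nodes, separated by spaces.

Post-order visits the left subtree, then the right subtree, then the node.
At C: go left to S.
  At S: go left to J.
    J is a leaf — visit J.
  At S: go right to F.
    At F: go left to L.
      At L: go left to U.
        U is a leaf — visit U.
      At L: no right child.
      Visit L.
    At F: go right to W.
      At W: go left to H.
        At H: no left child.
        At H: go right to G.
          G is a leaf — visit G.
        Visit H.
      At W: no right child.
      Visit W.
    Visit F.
  Visit S.
At C: go right to N.
  N is a leaf — visit N.
Visit C.

J U L G H W F S N C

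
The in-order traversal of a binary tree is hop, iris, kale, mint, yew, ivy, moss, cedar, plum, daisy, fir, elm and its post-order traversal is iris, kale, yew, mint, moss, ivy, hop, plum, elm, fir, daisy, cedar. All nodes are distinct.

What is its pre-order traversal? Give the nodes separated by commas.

The last element of post-order is the root; it splits in-order into left and right subtrees.
Root cedar: left subtree has 7 nodes {hop, iris, kale, mint, yew, ivy, moss}, right has 4 {plum, daisy, fir, elm}.
  Root hop: left subtree has 0 nodes { }, right has 6 {iris, kale, mint, yew, ivy, moss}.
    Root ivy: left subtree has 4 nodes {iris, kale, mint, yew}, right has 1 {moss}.
      Root mint: left subtree has 2 nodes {iris, kale}, right has 1 {yew}.
        Root kale: left subtree has 1 node {iris}, right has 0 { }.
  Root daisy: left subtree has 1 node {plum}, right has 2 {fir, elm}.
    Root fir: left subtree has 0 nodes { }, right has 1 {elm}.

cedar, hop, ivy, mint, kale, iris, yew, moss, daisy, plum, fir, elm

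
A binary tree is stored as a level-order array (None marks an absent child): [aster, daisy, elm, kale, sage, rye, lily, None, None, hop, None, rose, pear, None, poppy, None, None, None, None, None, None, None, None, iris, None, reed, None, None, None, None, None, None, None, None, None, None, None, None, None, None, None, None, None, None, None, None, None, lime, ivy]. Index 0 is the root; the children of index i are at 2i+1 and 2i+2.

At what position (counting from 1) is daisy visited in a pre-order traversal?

2

Pre-order visits the node, then its left subtree, then its right subtree.
Visit aster.
At aster: go left to daisy.
  Visit daisy.
  At daisy: go left to kale.
    kale is a leaf — visit kale.
  At daisy: go right to sage.
    Visit sage.
    At sage: go left to hop.
      hop is a leaf — visit hop.
    At sage: no right child.
At aster: go right to elm.
  Visit elm.
  At elm: go left to rye.
    Visit rye.
    At rye: go left to rose.
      Visit rose.
      At rose: go left to iris.
        Visit iris.
        At iris: go left to lime.
          lime is a leaf — visit lime.
        At iris: go right to ivy.
          ivy is a leaf — visit ivy.
      At rose: no right child.
    At rye: go right to pear.
      Visit pear.
      At pear: go left to reed.
        reed is a leaf — visit reed.
      At pear: no right child.
  At elm: go right to lily.
    Visit lily.
    At lily: no left child.
    At lily: go right to poppy.
      poppy is a leaf — visit poppy.
Full pre-order sequence: aster, daisy, kale, sage, hop, elm, rye, rose, iris, lime, ivy, pear, reed, lily, poppy.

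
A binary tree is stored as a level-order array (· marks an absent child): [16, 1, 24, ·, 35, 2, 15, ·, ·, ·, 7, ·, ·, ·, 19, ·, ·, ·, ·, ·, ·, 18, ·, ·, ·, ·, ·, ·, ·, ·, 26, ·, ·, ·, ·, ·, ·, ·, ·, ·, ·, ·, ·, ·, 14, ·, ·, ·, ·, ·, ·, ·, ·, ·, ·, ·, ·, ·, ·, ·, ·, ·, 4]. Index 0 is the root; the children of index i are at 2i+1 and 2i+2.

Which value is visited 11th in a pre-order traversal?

26

Pre-order visits the node, then its left subtree, then its right subtree.
Visit 16.
At 16: go left to 1.
  Visit 1.
  At 1: no left child.
  At 1: go right to 35.
    Visit 35.
    At 35: no left child.
    At 35: go right to 7.
      Visit 7.
      At 7: go left to 18.
        Visit 18.
        At 18: no left child.
        At 18: go right to 14.
          14 is a leaf — visit 14.
      At 7: no right child.
At 16: go right to 24.
  Visit 24.
  At 24: go left to 2.
    2 is a leaf — visit 2.
  At 24: go right to 15.
    Visit 15.
    At 15: no left child.
    At 15: go right to 19.
      Visit 19.
      At 19: no left child.
      At 19: go right to 26.
        Visit 26.
        At 26: no left child.
        At 26: go right to 4.
          4 is a leaf — visit 4.
Full pre-order sequence: 16, 1, 35, 7, 18, 14, 24, 2, 15, 19, 26, 4.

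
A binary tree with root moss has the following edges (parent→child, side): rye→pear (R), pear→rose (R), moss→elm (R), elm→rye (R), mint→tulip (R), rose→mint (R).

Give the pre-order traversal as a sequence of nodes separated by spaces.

moss elm rye pear rose mint tulip

Pre-order visits the node, then its left subtree, then its right subtree.
Visit moss.
At moss: no left child.
At moss: go right to elm.
  Visit elm.
  At elm: no left child.
  At elm: go right to rye.
    Visit rye.
    At rye: no left child.
    At rye: go right to pear.
      Visit pear.
      At pear: no left child.
      At pear: go right to rose.
        Visit rose.
        At rose: no left child.
        At rose: go right to mint.
          Visit mint.
          At mint: no left child.
          At mint: go right to tulip.
            tulip is a leaf — visit tulip.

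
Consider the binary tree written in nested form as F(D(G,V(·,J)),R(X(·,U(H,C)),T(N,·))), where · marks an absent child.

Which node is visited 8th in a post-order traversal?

Post-order visits the left subtree, then the right subtree, then the node.
At F: go left to D.
  At D: go left to G.
    G is a leaf — visit G.
  At D: go right to V.
    At V: no left child.
    At V: go right to J.
      J is a leaf — visit J.
    Visit V.
  Visit D.
At F: go right to R.
  At R: go left to X.
    At X: no left child.
    At X: go right to U.
      At U: go left to H.
        H is a leaf — visit H.
      At U: go right to C.
        C is a leaf — visit C.
      Visit U.
    Visit X.
  At R: go right to T.
    At T: go left to N.
      N is a leaf — visit N.
    At T: no right child.
    Visit T.
  Visit R.
Visit F.
Full post-order sequence: G, J, V, D, H, C, U, X, N, T, R, F.

X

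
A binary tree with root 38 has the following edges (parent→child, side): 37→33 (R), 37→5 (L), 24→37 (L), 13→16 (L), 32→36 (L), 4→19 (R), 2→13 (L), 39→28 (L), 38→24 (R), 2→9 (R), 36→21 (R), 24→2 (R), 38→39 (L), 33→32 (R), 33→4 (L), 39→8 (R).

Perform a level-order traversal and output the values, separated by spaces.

38 39 24 28 8 37 2 5 33 13 9 4 32 16 19 36 21

Level-order visits nodes level by level from the root, left to right within each level.
Level 0: 38
Level 1: 39, 24
Level 2: 28, 8, 37, 2
Level 3: 5, 33, 13, 9
Level 4: 4, 32, 16
Level 5: 19, 36
Level 6: 21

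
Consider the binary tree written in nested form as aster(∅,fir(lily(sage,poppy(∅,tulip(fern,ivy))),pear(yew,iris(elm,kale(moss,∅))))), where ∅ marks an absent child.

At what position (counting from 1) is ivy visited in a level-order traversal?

Level-order visits nodes level by level from the root, left to right within each level.
Level 0: aster
Level 1: fir
Level 2: lily, pear
Level 3: sage, poppy, yew, iris
Level 4: tulip, elm, kale
Level 5: fern, ivy, moss
Full level-order sequence: aster, fir, lily, pear, sage, poppy, yew, iris, tulip, elm, kale, fern, ivy, moss.

13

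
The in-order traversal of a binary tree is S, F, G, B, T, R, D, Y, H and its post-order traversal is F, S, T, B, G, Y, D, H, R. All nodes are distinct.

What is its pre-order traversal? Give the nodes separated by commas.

The last element of post-order is the root; it splits in-order into left and right subtrees.
Root R: left subtree has 5 nodes {S, F, G, B, T}, right has 3 {D, Y, H}.
  Root G: left subtree has 2 nodes {S, F}, right has 2 {B, T}.
    Root S: left subtree has 0 nodes { }, right has 1 {F}.
    Root B: left subtree has 0 nodes { }, right has 1 {T}.
  Root H: left subtree has 2 nodes {D, Y}, right has 0 { }.
    Root D: left subtree has 0 nodes { }, right has 1 {Y}.

R, G, S, F, B, T, H, D, Y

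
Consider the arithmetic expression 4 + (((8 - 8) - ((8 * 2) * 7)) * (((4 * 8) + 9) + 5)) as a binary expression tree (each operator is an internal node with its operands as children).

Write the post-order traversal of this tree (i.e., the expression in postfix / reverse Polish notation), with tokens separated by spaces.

4 8 8 - 8 2 * 7 * - 4 8 * 9 + 5 + * +

Post-order on an expression tree gives postfix notation: for each operator, emit left operand, right operand, then the operator.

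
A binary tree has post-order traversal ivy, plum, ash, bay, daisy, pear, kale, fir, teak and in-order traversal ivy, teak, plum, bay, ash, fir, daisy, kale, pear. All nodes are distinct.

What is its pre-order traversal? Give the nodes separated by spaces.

teak ivy fir bay plum ash kale daisy pear

The last element of post-order is the root; it splits in-order into left and right subtrees.
Root teak: left subtree has 1 node {ivy}, right has 7 {plum, bay, ash, fir, daisy, kale, pear}.
  Root fir: left subtree has 3 nodes {plum, bay, ash}, right has 3 {daisy, kale, pear}.
    Root bay: left subtree has 1 node {plum}, right has 1 {ash}.
    Root kale: left subtree has 1 node {daisy}, right has 1 {pear}.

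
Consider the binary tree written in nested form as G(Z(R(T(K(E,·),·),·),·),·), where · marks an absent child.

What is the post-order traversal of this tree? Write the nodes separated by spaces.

Post-order visits the left subtree, then the right subtree, then the node.
At G: go left to Z.
  At Z: go left to R.
    At R: go left to T.
      At T: go left to K.
        At K: go left to E.
          E is a leaf — visit E.
        At K: no right child.
        Visit K.
      At T: no right child.
      Visit T.
    At R: no right child.
    Visit R.
  At Z: no right child.
  Visit Z.
At G: no right child.
Visit G.

E K T R Z G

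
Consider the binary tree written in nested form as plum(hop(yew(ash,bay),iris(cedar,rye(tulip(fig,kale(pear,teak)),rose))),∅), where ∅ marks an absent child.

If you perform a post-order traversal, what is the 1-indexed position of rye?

11

Post-order visits the left subtree, then the right subtree, then the node.
At plum: go left to hop.
  At hop: go left to yew.
    At yew: go left to ash.
      ash is a leaf — visit ash.
    At yew: go right to bay.
      bay is a leaf — visit bay.
    Visit yew.
  At hop: go right to iris.
    At iris: go left to cedar.
      cedar is a leaf — visit cedar.
    At iris: go right to rye.
      At rye: go left to tulip.
        At tulip: go left to fig.
          fig is a leaf — visit fig.
        At tulip: go right to kale.
          At kale: go left to pear.
            pear is a leaf — visit pear.
          At kale: go right to teak.
            teak is a leaf — visit teak.
          Visit kale.
        Visit tulip.
      At rye: go right to rose.
        rose is a leaf — visit rose.
      Visit rye.
    Visit iris.
  Visit hop.
At plum: no right child.
Visit plum.
Full post-order sequence: ash, bay, yew, cedar, fig, pear, teak, kale, tulip, rose, rye, iris, hop, plum.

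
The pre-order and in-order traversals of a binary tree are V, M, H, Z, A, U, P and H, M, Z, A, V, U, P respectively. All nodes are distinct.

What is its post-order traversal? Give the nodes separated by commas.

H, A, Z, M, P, U, V

The first element of pre-order is the root; it splits in-order into left and right subtrees.
Root V: left subtree has 4 nodes {H, M, Z, A}, right has 2 {U, P}.
  Root M: left subtree has 1 node {H}, right has 2 {Z, A}.
    Root Z: left subtree has 0 nodes { }, right has 1 {A}.
  Root U: left subtree has 0 nodes { }, right has 1 {P}.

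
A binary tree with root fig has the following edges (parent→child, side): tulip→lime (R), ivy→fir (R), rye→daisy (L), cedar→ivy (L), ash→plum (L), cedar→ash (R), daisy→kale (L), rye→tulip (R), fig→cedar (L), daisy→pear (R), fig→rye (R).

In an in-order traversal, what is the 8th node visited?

daisy

In-order visits the left subtree, then the node, then the right subtree.
At fig: go left to cedar.
  At cedar: go left to ivy.
    At ivy: no left child.
    Visit ivy.
    At ivy: go right to fir.
      fir is a leaf — visit fir.
  Visit cedar.
  At cedar: go right to ash.
    At ash: go left to plum.
      plum is a leaf — visit plum.
    Visit ash.
    At ash: no right child.
Visit fig.
At fig: go right to rye.
  At rye: go left to daisy.
    At daisy: go left to kale.
      kale is a leaf — visit kale.
    Visit daisy.
    At daisy: go right to pear.
      pear is a leaf — visit pear.
  Visit rye.
  At rye: go right to tulip.
    At tulip: no left child.
    Visit tulip.
    At tulip: go right to lime.
      lime is a leaf — visit lime.
Full in-order sequence: ivy, fir, cedar, plum, ash, fig, kale, daisy, pear, rye, tulip, lime.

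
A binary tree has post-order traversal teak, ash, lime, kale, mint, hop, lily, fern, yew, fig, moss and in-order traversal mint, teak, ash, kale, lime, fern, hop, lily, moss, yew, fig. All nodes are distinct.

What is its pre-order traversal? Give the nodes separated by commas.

moss, fern, mint, kale, ash, teak, lime, lily, hop, fig, yew

The last element of post-order is the root; it splits in-order into left and right subtrees.
Root moss: left subtree has 8 nodes {mint, teak, ash, kale, lime, fern, hop, lily}, right has 2 {yew, fig}.
  Root fern: left subtree has 5 nodes {mint, teak, ash, kale, lime}, right has 2 {hop, lily}.
    Root mint: left subtree has 0 nodes { }, right has 4 {teak, ash, kale, lime}.
      Root kale: left subtree has 2 nodes {teak, ash}, right has 1 {lime}.
        Root ash: left subtree has 1 node {teak}, right has 0 { }.
    Root lily: left subtree has 1 node {hop}, right has 0 { }.
  Root fig: left subtree has 1 node {yew}, right has 0 { }.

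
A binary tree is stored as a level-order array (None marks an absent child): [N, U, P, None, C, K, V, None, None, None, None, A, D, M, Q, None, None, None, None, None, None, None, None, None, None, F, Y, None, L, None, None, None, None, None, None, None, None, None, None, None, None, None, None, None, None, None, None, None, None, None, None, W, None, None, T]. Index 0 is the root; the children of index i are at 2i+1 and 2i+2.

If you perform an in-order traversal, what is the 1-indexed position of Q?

In-order visits the left subtree, then the node, then the right subtree.
At N: go left to U.
  At U: no left child.
  Visit U.
  At U: go right to C.
    C is a leaf — visit C.
Visit N.
At N: go right to P.
  At P: go left to K.
    At K: go left to A.
      A is a leaf — visit A.
    Visit K.
    At K: go right to D.
      At D: go left to F.
        At F: go left to W.
          W is a leaf — visit W.
        Visit F.
        At F: no right child.
      Visit D.
      At D: go right to Y.
        At Y: no left child.
        Visit Y.
        At Y: go right to T.
          T is a leaf — visit T.
  Visit P.
  At P: go right to V.
    At V: go left to M.
      At M: no left child.
      Visit M.
      At M: go right to L.
        L is a leaf — visit L.
    Visit V.
    At V: go right to Q.
      Q is a leaf — visit Q.
Full in-order sequence: U, C, N, A, K, W, F, D, Y, T, P, M, L, V, Q.

15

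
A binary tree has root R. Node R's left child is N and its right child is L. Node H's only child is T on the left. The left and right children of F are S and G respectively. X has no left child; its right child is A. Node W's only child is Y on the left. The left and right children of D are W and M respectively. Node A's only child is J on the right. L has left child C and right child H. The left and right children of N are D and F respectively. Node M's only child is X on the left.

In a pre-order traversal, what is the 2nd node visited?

Pre-order visits the node, then its left subtree, then its right subtree.
Visit R.
At R: go left to N.
  Visit N.
  At N: go left to D.
    Visit D.
    At D: go left to W.
      Visit W.
      At W: go left to Y.
        Y is a leaf — visit Y.
      At W: no right child.
    At D: go right to M.
      Visit M.
      At M: go left to X.
        Visit X.
        At X: no left child.
        At X: go right to A.
          Visit A.
          At A: no left child.
          At A: go right to J.
            J is a leaf — visit J.
      At M: no right child.
  At N: go right to F.
    Visit F.
    At F: go left to S.
      S is a leaf — visit S.
    At F: go right to G.
      G is a leaf — visit G.
At R: go right to L.
  Visit L.
  At L: go left to C.
    C is a leaf — visit C.
  At L: go right to H.
    Visit H.
    At H: go left to T.
      T is a leaf — visit T.
    At H: no right child.
Full pre-order sequence: R, N, D, W, Y, M, X, A, J, F, S, G, L, C, H, T.

N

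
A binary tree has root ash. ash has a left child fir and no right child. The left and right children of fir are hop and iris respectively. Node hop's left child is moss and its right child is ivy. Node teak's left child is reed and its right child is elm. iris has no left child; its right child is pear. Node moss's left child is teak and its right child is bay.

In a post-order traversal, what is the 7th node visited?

Post-order visits the left subtree, then the right subtree, then the node.
At ash: go left to fir.
  At fir: go left to hop.
    At hop: go left to moss.
      At moss: go left to teak.
        At teak: go left to reed.
          reed is a leaf — visit reed.
        At teak: go right to elm.
          elm is a leaf — visit elm.
        Visit teak.
      At moss: go right to bay.
        bay is a leaf — visit bay.
      Visit moss.
    At hop: go right to ivy.
      ivy is a leaf — visit ivy.
    Visit hop.
  At fir: go right to iris.
    At iris: no left child.
    At iris: go right to pear.
      pear is a leaf — visit pear.
    Visit iris.
  Visit fir.
At ash: no right child.
Visit ash.
Full post-order sequence: reed, elm, teak, bay, moss, ivy, hop, pear, iris, fir, ash.

hop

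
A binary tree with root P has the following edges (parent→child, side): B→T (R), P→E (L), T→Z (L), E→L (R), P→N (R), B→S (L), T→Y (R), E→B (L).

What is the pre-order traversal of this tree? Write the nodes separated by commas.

P, E, B, S, T, Z, Y, L, N

Pre-order visits the node, then its left subtree, then its right subtree.
Visit P.
At P: go left to E.
  Visit E.
  At E: go left to B.
    Visit B.
    At B: go left to S.
      S is a leaf — visit S.
    At B: go right to T.
      Visit T.
      At T: go left to Z.
        Z is a leaf — visit Z.
      At T: go right to Y.
        Y is a leaf — visit Y.
  At E: go right to L.
    L is a leaf — visit L.
At P: go right to N.
  N is a leaf — visit N.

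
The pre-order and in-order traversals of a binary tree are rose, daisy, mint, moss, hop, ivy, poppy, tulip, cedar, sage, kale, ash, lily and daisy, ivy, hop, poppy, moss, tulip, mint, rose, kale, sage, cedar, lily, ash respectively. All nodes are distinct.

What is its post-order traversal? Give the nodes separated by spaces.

The first element of pre-order is the root; it splits in-order into left and right subtrees.
Root rose: left subtree has 7 nodes {daisy, ivy, hop, poppy, moss, tulip, mint}, right has 5 {kale, sage, cedar, lily, ash}.
  Root daisy: left subtree has 0 nodes { }, right has 6 {ivy, hop, poppy, moss, tulip, mint}.
    Root mint: left subtree has 5 nodes {ivy, hop, poppy, moss, tulip}, right has 0 { }.
      Root moss: left subtree has 3 nodes {ivy, hop, poppy}, right has 1 {tulip}.
        Root hop: left subtree has 1 node {ivy}, right has 1 {poppy}.
  Root cedar: left subtree has 2 nodes {kale, sage}, right has 2 {lily, ash}.
    Root sage: left subtree has 1 node {kale}, right has 0 { }.
    Root ash: left subtree has 1 node {lily}, right has 0 { }.

ivy poppy hop tulip moss mint daisy kale sage lily ash cedar rose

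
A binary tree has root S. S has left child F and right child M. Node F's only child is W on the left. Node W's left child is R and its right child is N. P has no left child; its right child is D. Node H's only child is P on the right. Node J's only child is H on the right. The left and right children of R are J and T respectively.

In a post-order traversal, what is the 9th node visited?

Post-order visits the left subtree, then the right subtree, then the node.
At S: go left to F.
  At F: go left to W.
    At W: go left to R.
      At R: go left to J.
        At J: no left child.
        At J: go right to H.
          At H: no left child.
          At H: go right to P.
            At P: no left child.
            At P: go right to D.
              D is a leaf — visit D.
            Visit P.
          Visit H.
        Visit J.
      At R: go right to T.
        T is a leaf — visit T.
      Visit R.
    At W: go right to N.
      N is a leaf — visit N.
    Visit W.
  At F: no right child.
  Visit F.
At S: go right to M.
  M is a leaf — visit M.
Visit S.
Full post-order sequence: D, P, H, J, T, R, N, W, F, M, S.

F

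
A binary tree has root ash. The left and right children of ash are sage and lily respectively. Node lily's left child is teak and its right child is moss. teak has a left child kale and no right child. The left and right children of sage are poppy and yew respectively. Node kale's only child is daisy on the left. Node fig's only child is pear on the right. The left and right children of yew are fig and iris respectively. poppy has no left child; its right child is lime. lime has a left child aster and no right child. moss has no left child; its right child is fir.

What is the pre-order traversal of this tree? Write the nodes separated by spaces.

Pre-order visits the node, then its left subtree, then its right subtree.
Visit ash.
At ash: go left to sage.
  Visit sage.
  At sage: go left to poppy.
    Visit poppy.
    At poppy: no left child.
    At poppy: go right to lime.
      Visit lime.
      At lime: go left to aster.
        aster is a leaf — visit aster.
      At lime: no right child.
  At sage: go right to yew.
    Visit yew.
    At yew: go left to fig.
      Visit fig.
      At fig: no left child.
      At fig: go right to pear.
        pear is a leaf — visit pear.
    At yew: go right to iris.
      iris is a leaf — visit iris.
At ash: go right to lily.
  Visit lily.
  At lily: go left to teak.
    Visit teak.
    At teak: go left to kale.
      Visit kale.
      At kale: go left to daisy.
        daisy is a leaf — visit daisy.
      At kale: no right child.
    At teak: no right child.
  At lily: go right to moss.
    Visit moss.
    At moss: no left child.
    At moss: go right to fir.
      fir is a leaf — visit fir.

ash sage poppy lime aster yew fig pear iris lily teak kale daisy moss fir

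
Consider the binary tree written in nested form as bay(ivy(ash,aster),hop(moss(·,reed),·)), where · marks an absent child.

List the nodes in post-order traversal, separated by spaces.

ash aster ivy reed moss hop bay

Post-order visits the left subtree, then the right subtree, then the node.
At bay: go left to ivy.
  At ivy: go left to ash.
    ash is a leaf — visit ash.
  At ivy: go right to aster.
    aster is a leaf — visit aster.
  Visit ivy.
At bay: go right to hop.
  At hop: go left to moss.
    At moss: no left child.
    At moss: go right to reed.
      reed is a leaf — visit reed.
    Visit moss.
  At hop: no right child.
  Visit hop.
Visit bay.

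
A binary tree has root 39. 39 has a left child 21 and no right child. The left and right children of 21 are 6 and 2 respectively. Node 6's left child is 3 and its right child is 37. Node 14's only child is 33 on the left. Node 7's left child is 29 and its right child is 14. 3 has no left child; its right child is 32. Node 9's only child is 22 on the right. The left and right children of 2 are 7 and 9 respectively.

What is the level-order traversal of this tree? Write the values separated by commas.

39, 21, 6, 2, 3, 37, 7, 9, 32, 29, 14, 22, 33

Level-order visits nodes level by level from the root, left to right within each level.
Level 0: 39
Level 1: 21
Level 2: 6, 2
Level 3: 3, 37, 7, 9
Level 4: 32, 29, 14, 22
Level 5: 33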